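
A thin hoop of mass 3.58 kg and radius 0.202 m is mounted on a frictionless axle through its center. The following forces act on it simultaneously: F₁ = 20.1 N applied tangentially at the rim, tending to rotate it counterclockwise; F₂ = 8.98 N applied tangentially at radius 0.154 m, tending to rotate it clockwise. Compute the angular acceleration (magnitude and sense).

α ≈ 18.3 rad/s², counterclockwise

I = MR² = (3.58)(0.202)² = 0.1461 kg·m².
Taking counterclockwise as positive: τ₁ = +(20.1)(0.202) = +4.060 N·m; τ₂ = −(8.98)(0.154) = −1.383 N·m.
Net torque τ = 2.677 N·m.
α = τ/I = 2.677/0.1461 = 18.33 rad/s².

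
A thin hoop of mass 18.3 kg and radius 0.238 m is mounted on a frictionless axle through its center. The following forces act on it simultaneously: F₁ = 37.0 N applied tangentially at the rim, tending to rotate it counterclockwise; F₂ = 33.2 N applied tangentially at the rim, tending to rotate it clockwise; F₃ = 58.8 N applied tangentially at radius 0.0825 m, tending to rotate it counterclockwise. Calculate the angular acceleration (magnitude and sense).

I = MR² = (18.3)(0.238)² = 1.037 kg·m².
Taking counterclockwise as positive: τ₁ = +(37.0)(0.238) = +8.806 N·m; τ₂ = −(33.2)(0.238) = −7.902 N·m; τ₃ = +(58.8)(0.0825) = +4.851 N·m.
Net torque τ = 5.755 N·m.
α = τ/I = 5.755/1.037 = 5.552 rad/s².

α ≈ 5.55 rad/s², counterclockwise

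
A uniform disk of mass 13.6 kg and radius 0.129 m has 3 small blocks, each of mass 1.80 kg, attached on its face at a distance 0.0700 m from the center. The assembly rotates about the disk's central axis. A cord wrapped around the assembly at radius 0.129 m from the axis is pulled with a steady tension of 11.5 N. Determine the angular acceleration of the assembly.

I_disk = ½MR² = ½(13.6)(0.129)² = 0.1132 kg·m².
I_blocks = 3·m·r² = 3(1.80)(0.0700)² = 0.02646 kg·m².
Total I = 0.1396 kg·m².
τ = F r = (11.5)(0.129) = 1.484 N·m.
α = τ/I = 1.484/0.1396 = 10.63 rad/s².

α ≈ 10.6 rad/s²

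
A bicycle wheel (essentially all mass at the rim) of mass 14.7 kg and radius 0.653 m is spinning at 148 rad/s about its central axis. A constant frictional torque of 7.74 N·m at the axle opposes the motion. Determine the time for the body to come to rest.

t ≈ 120 s

I = MR² = (14.7)(0.653)² = 6.268 kg·m².
The net torque has magnitude 7.74 N·m, opposing ω.
|α| = τ/I = 7.740/6.268 = 1.235 rad/s² (deceleration).
0 = ω₀ − |α|t ⇒ t = ω₀/|α| = 148/1.235 = 119.9 s.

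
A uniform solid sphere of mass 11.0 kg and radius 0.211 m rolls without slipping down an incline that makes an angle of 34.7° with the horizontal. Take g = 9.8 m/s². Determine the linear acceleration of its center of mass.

a ≈ 3.98 m/s²

Translation along the incline: Mg sinθ − f = Ma.
Rotation about the center: fR = Iα with I = (2/5)MR². No-slip gives a = αR, so f = (I/R²)a = (2/5)M a.
Substituting: Mg sinθ = (1 + 0.4000)Ma, so a = g sinθ/(1 + 0.4000) = (9.8) sin 34.7° / 1.400 = 3.985 m/s².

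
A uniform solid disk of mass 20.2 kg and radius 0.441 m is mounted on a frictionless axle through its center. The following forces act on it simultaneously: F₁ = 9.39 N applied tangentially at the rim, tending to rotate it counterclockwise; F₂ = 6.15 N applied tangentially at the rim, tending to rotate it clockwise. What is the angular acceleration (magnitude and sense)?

I = ½MR² = (1/2)(20.2)(0.441)² = 1.964 kg·m².
Taking counterclockwise as positive: τ₁ = +(9.39)(0.441) = +4.141 N·m; τ₂ = −(6.15)(0.441) = −2.712 N·m.
Net torque τ = 1.429 N·m.
α = τ/I = 1.429/1.964 = 0.7274 rad/s².

α ≈ 0.727 rad/s², counterclockwise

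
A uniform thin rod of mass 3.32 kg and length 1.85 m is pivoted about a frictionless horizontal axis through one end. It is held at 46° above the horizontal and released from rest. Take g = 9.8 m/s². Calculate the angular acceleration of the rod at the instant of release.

α ≈ 5.52 rad/s²

About the pivot, I = (1/3)ML² = (1/3)(3.32)(1.85)² = 3.788 kg·m².
The weight acts at the center, a distance L/2 = 0.9250 m from the pivot; τ = Mg(L/2) cos 46° = 20.91 N·m.
α = τ/I = 20.91/3.788 = 5.520 rad/s².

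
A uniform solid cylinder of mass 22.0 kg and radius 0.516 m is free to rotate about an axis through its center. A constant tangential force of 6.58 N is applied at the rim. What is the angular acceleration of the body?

I = ½MR² = (1/2)(22.0)(0.516)² = 2.929 kg·m².
τ = F R = (6.58)(0.516) = 3.395 N·m.
From τ = Iα: α = 3.395/2.929 = 1.159 rad/s².

α ≈ 1.16 rad/s²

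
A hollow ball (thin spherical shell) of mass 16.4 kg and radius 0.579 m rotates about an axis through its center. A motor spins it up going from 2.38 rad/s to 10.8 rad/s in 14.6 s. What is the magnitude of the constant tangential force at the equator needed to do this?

F ≈ 3.65 N

I = (2/3)MR² = (2/3)(16.4)(0.579)² = 3.665 kg·m².
α = Δω/Δt = (10.8 − 2.38)/14.6 = 0.5767 rad/s².
The required torque is τ = Iα = (3.665)(0.5767) = 2.114 N·m.
A tangential force at the equator gives τ = FR, so F = τ/R = 2.114/0.579 = 3.651 N.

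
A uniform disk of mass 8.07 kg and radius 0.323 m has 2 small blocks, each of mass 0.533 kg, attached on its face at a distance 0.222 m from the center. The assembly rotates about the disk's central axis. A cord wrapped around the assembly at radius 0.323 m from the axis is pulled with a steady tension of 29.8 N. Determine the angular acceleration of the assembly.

I_disk = ½MR² = ½(8.07)(0.323)² = 0.4210 kg·m².
I_blocks = 2·m·r² = 2(0.533)(0.222)² = 0.05254 kg·m².
Total I = 0.4735 kg·m².
τ = F r = (29.8)(0.323) = 9.625 N·m.
α = τ/I = 9.625/0.4735 = 20.33 rad/s².

α ≈ 20.3 rad/s²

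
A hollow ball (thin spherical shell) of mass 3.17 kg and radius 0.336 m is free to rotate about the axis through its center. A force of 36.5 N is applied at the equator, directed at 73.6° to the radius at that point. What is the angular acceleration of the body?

I = (2/3)MR² = (2/3)(3.17)(0.336)² = 0.2386 kg·m².
Only the tangential component produces torque: τ = F R sinθ = (36.5)(0.336) sin 73.6° = 11.77 N·m.
From τ = Iα: α = 11.77/0.2386 = 49.31 rad/s².

α ≈ 49.3 rad/s²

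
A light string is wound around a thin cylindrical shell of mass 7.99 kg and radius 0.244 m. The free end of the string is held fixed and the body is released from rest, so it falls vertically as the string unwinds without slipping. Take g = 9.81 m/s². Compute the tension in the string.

T ≈ 39.2 N

Translation: Mg − T = Ma. Rotation about the center: TR = Iα with I = MR².
With a = αR: T = (I/R²)a = M a, so Mg = (1 + 1.000)Ma.
a = g/(1 + 1.000) = 9.81/2.000 = 4.905 m/s².
T = 1.000·M·a = (1.000)(7.99)(4.905) = 39.19 N.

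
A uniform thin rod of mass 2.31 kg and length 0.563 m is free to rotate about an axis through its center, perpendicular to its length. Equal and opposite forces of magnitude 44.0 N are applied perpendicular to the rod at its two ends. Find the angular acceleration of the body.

I = (1/12)ML² = (1/12)(2.31)(0.563)² = 0.06102 kg·m².
The couple gives τ = F·(L/2) + F·(L/2) = F L = (44.0)(0.563) = 24.77 N·m.
Newton's second law for rotation, τ = Iα, gives α = τ/I = 24.77/0.06102 = 406.0 rad/s².

α ≈ 406 rad/s²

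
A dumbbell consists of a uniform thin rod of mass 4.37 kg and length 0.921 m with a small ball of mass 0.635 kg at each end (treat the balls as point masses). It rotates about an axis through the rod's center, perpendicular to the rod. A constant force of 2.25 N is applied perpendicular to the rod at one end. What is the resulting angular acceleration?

α ≈ 1.79 rad/s²

I_rod = (1/12)ML² = (1/12)(4.37)(0.921)² = 0.3089 kg·m².
I_balls = 2·m·(L/2)² = 2(0.635)(0.4605)² = 0.2693 kg·m².
Total I = 0.5782 kg·m².
τ = F·(L/2) = (2.25)(0.461) = 1.036 N·m.
α = τ/I = 1.036/0.5782 = 1.792 rad/s².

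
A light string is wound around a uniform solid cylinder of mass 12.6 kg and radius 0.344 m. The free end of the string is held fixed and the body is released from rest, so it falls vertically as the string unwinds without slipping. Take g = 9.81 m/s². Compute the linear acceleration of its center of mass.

Translation: Mg − T = Ma. Rotation about the center: TR = Iα with I = ½MR².
With a = αR: T = (I/R²)a = (1/2)M a, so Mg = (1 + 0.5000)Ma.
a = g/(1 + 0.5000) = 9.81/1.500 = 6.540 m/s².

a ≈ 6.54 m/s²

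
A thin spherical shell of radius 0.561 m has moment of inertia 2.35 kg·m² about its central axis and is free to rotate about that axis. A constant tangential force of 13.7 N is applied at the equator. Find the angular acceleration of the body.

α ≈ 3.27 rad/s²

τ = F R = (13.7)(0.561) = 7.686 N·m.
Newton's second law for rotation, τ = Iα, gives α = τ/I = 7.686/2.350 = 3.271 rad/s².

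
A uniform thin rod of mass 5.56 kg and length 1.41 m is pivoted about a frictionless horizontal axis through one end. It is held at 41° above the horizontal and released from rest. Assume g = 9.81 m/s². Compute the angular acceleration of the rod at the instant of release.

α ≈ 7.88 rad/s²

About the pivot, I = (1/3)ML² = (1/3)(5.56)(1.41)² = 3.685 kg·m².
The weight acts at the center, a distance L/2 = 0.7050 m from the pivot; τ = Mg(L/2) cos 41° = 29.02 N·m.
α = τ/I = 29.02/3.685 = 7.876 rad/s².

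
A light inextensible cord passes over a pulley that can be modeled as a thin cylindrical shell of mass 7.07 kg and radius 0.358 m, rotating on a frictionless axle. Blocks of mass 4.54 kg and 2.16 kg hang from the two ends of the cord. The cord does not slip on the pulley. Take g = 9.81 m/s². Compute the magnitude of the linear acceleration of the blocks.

a ≈ 1.70 m/s²

I = MR² = (7.07)(0.358)² = 0.9061 kg·m².
Heavier block: m₁g − T₁ = m₁a. Lighter block: T₂ − m₂g = m₂a.
Pulley: (T₁ − T₂)R = Iα = I(a/R), so T₁ − T₂ = (I/R²)a = 1·M_p a = 7.070·a.
Adding the three: (m₁ − m₂)g = (m₁ + m₂ + 7.070)a, so a = (4.54 − 2.16)(9.81)/(4.54 + 2.16 + 7.070) = 1.696 m/s².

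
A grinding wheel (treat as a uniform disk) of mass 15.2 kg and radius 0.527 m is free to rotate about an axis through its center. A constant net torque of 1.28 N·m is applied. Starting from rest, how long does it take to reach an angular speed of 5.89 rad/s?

I = ½MR² = (1/2)(15.2)(0.527)² = 2.111 kg·m².
α = τ/I = 1.28/2.111 = 0.6064 rad/s².
ω = αt ⇒ t = ω/α = 5.89/0.6064 = 9.713 s.

t ≈ 9.71 s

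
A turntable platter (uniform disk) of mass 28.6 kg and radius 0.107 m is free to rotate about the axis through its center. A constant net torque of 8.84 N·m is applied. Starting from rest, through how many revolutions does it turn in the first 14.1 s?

I = ½MR² = (1/2)(28.6)(0.107)² = 0.1637 kg·m².
α = τ/I = 8.84/0.1637 = 53.99 rad/s².
θ = ½αt² = ½(53.99)(14.1)² = 5367 rad.
Revolutions = θ/(2π) = 854.2.

≈ 854 revolutions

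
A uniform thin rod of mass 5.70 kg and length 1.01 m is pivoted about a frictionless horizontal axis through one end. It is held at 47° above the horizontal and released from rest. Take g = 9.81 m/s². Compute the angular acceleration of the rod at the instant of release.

α ≈ 9.94 rad/s²

About the pivot, I = (1/3)ML² = (1/3)(5.70)(1.01)² = 1.938 kg·m².
The weight acts at the center, a distance L/2 = 0.5050 m from the pivot; τ = Mg(L/2) cos 47° = 19.26 N·m.
α = τ/I = 19.26/1.938 = 9.936 rad/s².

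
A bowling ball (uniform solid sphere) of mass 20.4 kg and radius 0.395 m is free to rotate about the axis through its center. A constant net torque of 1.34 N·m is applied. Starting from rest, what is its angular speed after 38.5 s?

ω ≈ 40.5 rad/s

I = (2/5)MR² = (2/5)(20.4)(0.395)² = 1.273 kg·m².
α = τ/I = 1.34/1.273 = 1.052 rad/s².
ω = ω₀ + αt = 0 + (1.052)(38.5) = 40.52 rad/s.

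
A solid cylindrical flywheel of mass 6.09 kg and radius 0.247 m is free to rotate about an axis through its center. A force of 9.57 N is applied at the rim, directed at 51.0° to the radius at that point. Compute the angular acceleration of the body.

I = ½MR² = (1/2)(6.09)(0.247)² = 0.1858 kg·m².
Only the tangential component produces torque: τ = F R sinθ = (9.57)(0.247) sin 51.0° = 1.837 N·m.
Newton's second law for rotation, τ = Iα, gives α = τ/I = 1.837/0.1858 = 9.888 rad/s².

α ≈ 9.89 rad/s²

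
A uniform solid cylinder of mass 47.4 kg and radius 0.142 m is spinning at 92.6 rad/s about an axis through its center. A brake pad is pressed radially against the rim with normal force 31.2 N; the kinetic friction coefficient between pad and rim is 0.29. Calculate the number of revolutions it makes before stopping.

≈ 254 revolutions

I = ½MR² = (1/2)(47.4)(0.142)² = 0.4779 kg·m².
Friction force f = μN = (0.29)(31.2) = 9.048 N at the rim; torque magnitude τ = fR = 1.285 N·m, opposing ω.
|α| = τ/I = 1.285/0.4779 = 2.689 rad/s² (deceleration).
ω² = ω₀² − 2|α|θ with ω = 0 ⇒ θ = ω₀²/(2|α|) = 1595 rad = 253.8 rev.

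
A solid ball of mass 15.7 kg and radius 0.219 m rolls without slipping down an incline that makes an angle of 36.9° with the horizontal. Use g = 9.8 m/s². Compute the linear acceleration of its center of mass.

a ≈ 4.20 m/s²

Translation along the incline: Mg sinθ − f = Ma.
Rotation about the center: fR = Iα with I = (2/5)MR². No-slip gives a = αR, so f = (I/R²)a = (2/5)M a.
Substituting: Mg sinθ = (1 + 0.4000)Ma, so a = g sinθ/(1 + 0.4000) = (9.8) sin 36.9° / 1.400 = 4.203 m/s².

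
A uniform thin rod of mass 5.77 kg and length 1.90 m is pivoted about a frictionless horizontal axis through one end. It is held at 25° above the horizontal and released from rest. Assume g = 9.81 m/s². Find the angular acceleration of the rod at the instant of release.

About the pivot, I = (1/3)ML² = (1/3)(5.77)(1.90)² = 6.943 kg·m².
The weight acts at the center, a distance L/2 = 0.9500 m from the pivot; τ = Mg(L/2) cos 25° = 48.74 N·m.
α = τ/I = 48.74/6.943 = 7.019 rad/s².
(Equivalently α = (3g/(2L)) cos 25° = 7.019 rad/s².)

α ≈ 7.02 rad/s²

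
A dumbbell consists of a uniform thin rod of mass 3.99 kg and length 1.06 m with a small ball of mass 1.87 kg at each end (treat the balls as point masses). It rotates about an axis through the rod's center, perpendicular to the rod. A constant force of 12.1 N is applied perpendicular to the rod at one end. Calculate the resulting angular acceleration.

I_rod = (1/12)ML² = (1/12)(3.99)(1.06)² = 0.3736 kg·m².
I_balls = 2·m·(L/2)² = 2(1.87)(0.5300)² = 1.051 kg·m².
Total I = 1.424 kg·m².
τ = F·(L/2) = (12.1)(0.530) = 6.413 N·m.
α = τ/I = 6.413/1.424 = 4.503 rad/s².

α ≈ 4.50 rad/s²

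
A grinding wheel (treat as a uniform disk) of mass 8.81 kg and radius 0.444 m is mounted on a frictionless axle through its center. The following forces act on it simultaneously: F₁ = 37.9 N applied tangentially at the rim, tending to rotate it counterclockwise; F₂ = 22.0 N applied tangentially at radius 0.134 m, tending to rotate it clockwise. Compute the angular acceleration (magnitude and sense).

α ≈ 16.0 rad/s², counterclockwise

I = ½MR² = (1/2)(8.81)(0.444)² = 0.8684 kg·m².
Taking counterclockwise as positive: τ₁ = +(37.9)(0.444) = +16.83 N·m; τ₂ = −(22.0)(0.134) = −2.948 N·m.
Net torque τ = 13.88 N·m.
α = τ/I = 13.88/0.8684 = 15.98 rad/s².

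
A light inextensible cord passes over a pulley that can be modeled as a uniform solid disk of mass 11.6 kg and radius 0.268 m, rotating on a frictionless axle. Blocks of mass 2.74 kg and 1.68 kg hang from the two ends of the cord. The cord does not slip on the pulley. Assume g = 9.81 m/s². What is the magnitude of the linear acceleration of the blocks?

I = ½MR² = (1/2)(11.6)(0.268)² = 0.4166 kg·m².
Heavier block: m₁g − T₁ = m₁a. Lighter block: T₂ − m₂g = m₂a.
Pulley: (T₁ − T₂)R = Iα = I(a/R), so T₁ − T₂ = (I/R²)a = (1/2)M_p a = 5.800·a.
Adding the three: (m₁ − m₂)g = (m₁ + m₂ + 5.800)a, so a = (2.74 − 1.68)(9.81)/(2.74 + 1.68 + 5.800) = 1.017 m/s².

a ≈ 1.02 m/s²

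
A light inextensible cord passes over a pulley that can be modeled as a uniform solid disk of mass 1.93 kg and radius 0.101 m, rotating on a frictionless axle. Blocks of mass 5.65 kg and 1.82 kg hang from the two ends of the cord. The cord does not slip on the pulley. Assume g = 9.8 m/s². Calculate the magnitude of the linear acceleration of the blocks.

a ≈ 4.45 m/s²

I = ½MR² = (1/2)(1.93)(0.101)² = 0.009844 kg·m².
Heavier block: m₁g − T₁ = m₁a. Lighter block: T₂ − m₂g = m₂a.
Pulley: (T₁ − T₂)R = Iα = I(a/R), so T₁ − T₂ = (I/R²)a = (1/2)M_p a = 0.9650·a.
Adding the three: (m₁ − m₂)g = (m₁ + m₂ + 0.9650)a, so a = (5.65 − 1.82)(9.8)/(5.65 + 1.82 + 0.9650) = 4.450 m/s².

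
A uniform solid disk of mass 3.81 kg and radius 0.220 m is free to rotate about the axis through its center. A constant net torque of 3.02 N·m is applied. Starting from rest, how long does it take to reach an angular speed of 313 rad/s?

t ≈ 9.56 s

I = ½MR² = (1/2)(3.81)(0.220)² = 0.09220 kg·m².
α = τ/I = 3.02/0.09220 = 32.75 rad/s².
ω = αt ⇒ t = ω/α = 313/32.75 = 9.556 s.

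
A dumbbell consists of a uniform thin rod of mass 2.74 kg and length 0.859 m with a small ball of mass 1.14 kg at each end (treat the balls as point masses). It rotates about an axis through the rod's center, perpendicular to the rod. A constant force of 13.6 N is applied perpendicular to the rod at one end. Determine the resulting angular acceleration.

I_rod = (1/12)ML² = (1/12)(2.74)(0.859)² = 0.1685 kg·m².
I_balls = 2·m·(L/2)² = 2(1.14)(0.4295)² = 0.4206 kg·m².
Total I = 0.5891 kg·m².
τ = F·(L/2) = (13.6)(0.429) = 5.841 N·m.
α = τ/I = 5.841/0.5891 = 9.916 rad/s².

α ≈ 9.92 rad/s²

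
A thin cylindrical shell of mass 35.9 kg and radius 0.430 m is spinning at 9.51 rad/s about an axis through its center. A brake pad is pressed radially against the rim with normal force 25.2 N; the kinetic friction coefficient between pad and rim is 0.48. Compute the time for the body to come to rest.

I = MR² = (35.9)(0.430)² = 6.638 kg·m².
Friction force f = μN = (0.48)(25.2) = 12.10 N at the rim; torque magnitude τ = fR = 5.201 N·m, opposing ω.
|α| = τ/I = 5.201/6.638 = 0.7836 rad/s² (deceleration).
0 = ω₀ − |α|t ⇒ t = ω₀/|α| = 9.51/0.7836 = 12.14 s.

t ≈ 12.1 s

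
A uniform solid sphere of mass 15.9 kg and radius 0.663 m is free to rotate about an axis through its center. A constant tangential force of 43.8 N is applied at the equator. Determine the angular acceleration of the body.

α ≈ 10.4 rad/s²

I = (2/5)MR² = (2/5)(15.9)(0.663)² = 2.796 kg·m².
τ = F R = (43.8)(0.663) = 29.04 N·m.
From τ = Iα: α = 29.04/2.796 = 10.39 rad/s².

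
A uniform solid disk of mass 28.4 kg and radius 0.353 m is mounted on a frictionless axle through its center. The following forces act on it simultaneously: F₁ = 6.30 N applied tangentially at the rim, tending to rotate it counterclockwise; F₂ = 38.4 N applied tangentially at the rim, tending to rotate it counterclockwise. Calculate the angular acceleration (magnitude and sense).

α ≈ 8.92 rad/s², counterclockwise

I = ½MR² = (1/2)(28.4)(0.353)² = 1.769 kg·m².
Taking counterclockwise as positive: τ₁ = +(6.30)(0.353) = +2.224 N·m; τ₂ = +(38.4)(0.353) = +13.56 N·m.
Net torque τ = 15.78 N·m.
α = τ/I = 15.78/1.769 = 8.918 rad/s².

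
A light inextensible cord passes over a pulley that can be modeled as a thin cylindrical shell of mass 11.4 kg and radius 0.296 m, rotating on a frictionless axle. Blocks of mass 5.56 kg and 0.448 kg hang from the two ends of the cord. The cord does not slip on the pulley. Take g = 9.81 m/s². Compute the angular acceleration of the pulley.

α ≈ 9.73 rad/s²

I = MR² = (11.4)(0.296)² = 0.9988 kg·m².
Heavier block: m₁g − T₁ = m₁a. Lighter block: T₂ − m₂g = m₂a.
Pulley: (T₁ − T₂)R = Iα = I(a/R), so T₁ − T₂ = (I/R²)a = 1·M_p a = 11.40·a.
Adding the three: (m₁ − m₂)g = (m₁ + m₂ + 11.40)a, so a = (5.56 − 0.448)(9.81)/(5.56 + 0.448 + 11.40) = 2.881 m/s².
α = a/R = 2.881/0.296 = 9.732 rad/s².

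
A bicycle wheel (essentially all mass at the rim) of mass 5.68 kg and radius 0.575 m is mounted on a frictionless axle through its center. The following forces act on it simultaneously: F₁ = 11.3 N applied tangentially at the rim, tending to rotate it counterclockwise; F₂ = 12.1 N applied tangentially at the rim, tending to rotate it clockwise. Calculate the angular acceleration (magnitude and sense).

I = MR² = (5.68)(0.575)² = 1.878 kg·m².
Taking counterclockwise as positive: τ₁ = +(11.3)(0.575) = +6.497 N·m; τ₂ = −(12.1)(0.575) = −6.957 N·m.
Net torque τ = -0.4600 N·m.
α = τ/I = -0.4600/1.878 = -0.2449 rad/s².

α ≈ 0.245 rad/s², clockwise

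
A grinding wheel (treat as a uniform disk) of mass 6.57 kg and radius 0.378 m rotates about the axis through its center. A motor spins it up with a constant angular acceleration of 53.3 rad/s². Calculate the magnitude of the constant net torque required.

τ ≈ 25.0 N·m

I = ½MR² = (1/2)(6.57)(0.378)² = 0.4694 kg·m².
τ = Iα = (0.4694)(53.30) = 25.02 N·m.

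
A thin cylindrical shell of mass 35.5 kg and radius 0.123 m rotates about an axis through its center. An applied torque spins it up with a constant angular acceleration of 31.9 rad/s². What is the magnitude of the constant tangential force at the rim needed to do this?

I = MR² = (35.5)(0.123)² = 0.5371 kg·m².
The required torque is τ = Iα = (0.5371)(31.90) = 17.13 N·m.
A tangential force at the rim gives τ = FR, so F = τ/R = 17.13/0.123 = 139.3 N.

F ≈ 139 N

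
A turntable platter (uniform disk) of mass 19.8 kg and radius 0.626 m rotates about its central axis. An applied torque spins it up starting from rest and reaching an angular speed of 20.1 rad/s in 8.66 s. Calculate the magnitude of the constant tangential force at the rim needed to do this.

I = ½MR² = (1/2)(19.8)(0.626)² = 3.880 kg·m².
α = Δω/Δt = (20.1 − 0)/8.66 = 2.321 rad/s².
The required torque is τ = Iα = (3.880)(2.321) = 9.005 N·m.
A tangential force at the rim gives τ = FR, so F = τ/R = 9.005/0.626 = 14.38 N.

F ≈ 14.4 N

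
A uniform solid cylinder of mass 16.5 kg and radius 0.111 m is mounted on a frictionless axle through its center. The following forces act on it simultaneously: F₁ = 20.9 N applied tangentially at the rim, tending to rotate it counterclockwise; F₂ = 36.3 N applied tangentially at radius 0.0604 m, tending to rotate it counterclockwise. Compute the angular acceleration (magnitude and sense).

I = ½MR² = (1/2)(16.5)(0.111)² = 0.1016 kg·m².
Taking counterclockwise as positive: τ₁ = +(20.9)(0.111) = +2.320 N·m; τ₂ = +(36.3)(0.0604) = +2.193 N·m.
Net torque τ = 4.512 N·m.
α = τ/I = 4.512/0.1016 = 44.39 rad/s².

α ≈ 44.4 rad/s², counterclockwise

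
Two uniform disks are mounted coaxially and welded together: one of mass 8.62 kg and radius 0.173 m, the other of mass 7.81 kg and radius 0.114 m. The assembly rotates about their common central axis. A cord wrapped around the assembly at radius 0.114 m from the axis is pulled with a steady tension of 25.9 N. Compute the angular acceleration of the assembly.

I = ½M₁R₁² + ½M₂R₂² = ½(8.62)(0.173)² + ½(7.81)(0.114)² = 0.1797 kg·m².
τ = F r = (25.9)(0.114) = 2.953 N·m.
α = τ/I = 2.953/0.1797 = 16.43 rad/s².

α ≈ 16.4 rad/s²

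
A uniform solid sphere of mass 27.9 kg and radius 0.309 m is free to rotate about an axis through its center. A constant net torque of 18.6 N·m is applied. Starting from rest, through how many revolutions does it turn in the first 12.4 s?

I = (2/5)MR² = (2/5)(27.9)(0.309)² = 1.066 kg·m².
α = τ/I = 18.6/1.066 = 17.46 rad/s².
θ = ½αt² = ½(17.46)(12.4)² = 1342 rad.
Revolutions = θ/(2π) = 213.6.

≈ 214 revolutions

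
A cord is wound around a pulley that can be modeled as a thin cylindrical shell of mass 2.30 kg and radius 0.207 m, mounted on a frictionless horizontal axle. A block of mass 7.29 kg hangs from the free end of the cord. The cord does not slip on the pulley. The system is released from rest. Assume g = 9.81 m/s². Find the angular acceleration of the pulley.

I = MR² = (2.30)(0.207)² = 0.09855 kg·m².
Block: mg − T = ma. Pulley: TR = Iα. No-slip: a = αR, so T = (I/R²)a = 2.300·a.
Then mg = (m + 2.300)a, so a = (7.29)(9.81)/(7.29 + 2.300) = 7.457 m/s².
α = a/R = 7.457/0.207 = 36.03 rad/s².

α ≈ 36.0 rad/s²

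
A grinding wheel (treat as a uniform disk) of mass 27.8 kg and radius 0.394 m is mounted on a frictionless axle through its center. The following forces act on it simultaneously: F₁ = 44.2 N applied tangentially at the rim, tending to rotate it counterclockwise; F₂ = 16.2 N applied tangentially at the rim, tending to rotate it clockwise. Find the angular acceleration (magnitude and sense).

α ≈ 5.11 rad/s², counterclockwise

I = ½MR² = (1/2)(27.8)(0.394)² = 2.158 kg·m².
Taking counterclockwise as positive: τ₁ = +(44.2)(0.394) = +17.41 N·m; τ₂ = −(16.2)(0.394) = −6.383 N·m.
Net torque τ = 11.03 N·m.
α = τ/I = 11.03/2.158 = 5.113 rad/s².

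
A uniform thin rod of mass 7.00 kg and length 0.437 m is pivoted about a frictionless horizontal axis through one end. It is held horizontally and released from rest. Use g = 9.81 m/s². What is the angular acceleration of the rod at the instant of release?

About the pivot, I = (1/3)ML² = (1/3)(7.00)(0.437)² = 0.4456 kg·m².
The weight acts at the center, a distance L/2 = 0.2185 m from the pivot; τ = Mg(L/2) = 15.00 N·m.
α = τ/I = 15.00/0.4456 = 33.67 rad/s².

α ≈ 33.7 rad/s²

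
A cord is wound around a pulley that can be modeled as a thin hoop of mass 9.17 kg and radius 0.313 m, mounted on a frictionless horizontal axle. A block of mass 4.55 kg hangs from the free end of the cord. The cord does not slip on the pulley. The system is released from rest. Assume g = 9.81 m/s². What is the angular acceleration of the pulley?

I = MR² = (9.17)(0.313)² = 0.8984 kg·m².
Block: mg − T = ma. Pulley: TR = Iα. No-slip: a = αR, so T = (I/R²)a = 9.170·a.
Then mg = (m + 9.170)a, so a = (4.55)(9.81)/(4.55 + 9.170) = 3.253 m/s².
α = a/R = 3.253/0.313 = 10.39 rad/s².

α ≈ 10.4 rad/s²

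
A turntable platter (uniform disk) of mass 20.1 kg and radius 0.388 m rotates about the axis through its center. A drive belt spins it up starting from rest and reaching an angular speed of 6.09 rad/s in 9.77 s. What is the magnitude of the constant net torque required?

I = ½MR² = (1/2)(20.1)(0.388)² = 1.513 kg·m².
α = Δω/Δt = (6.09 − 0)/9.77 = 0.6233 rad/s².
τ = Iα = (1.513)(0.6233) = 0.9431 N·m.

τ ≈ 0.943 N·m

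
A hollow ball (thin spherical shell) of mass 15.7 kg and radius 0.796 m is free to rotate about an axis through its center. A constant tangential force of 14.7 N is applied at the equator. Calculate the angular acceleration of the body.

α ≈ 1.76 rad/s²

I = (2/3)MR² = (2/3)(15.7)(0.796)² = 6.632 kg·m².
τ = F R = (14.7)(0.796) = 11.70 N·m.
From τ = Iα: α = 11.70/6.632 = 1.764 rad/s².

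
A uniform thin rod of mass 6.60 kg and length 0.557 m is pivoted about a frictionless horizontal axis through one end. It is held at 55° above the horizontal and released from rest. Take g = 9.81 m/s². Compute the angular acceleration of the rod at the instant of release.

About the pivot, I = (1/3)ML² = (1/3)(6.60)(0.557)² = 0.6825 kg·m².
The weight acts at the center, a distance L/2 = 0.2785 m from the pivot; τ = Mg(L/2) cos 55° = 10.34 N·m.
α = τ/I = 10.34/0.6825 = 15.15 rad/s².

α ≈ 15.2 rad/s²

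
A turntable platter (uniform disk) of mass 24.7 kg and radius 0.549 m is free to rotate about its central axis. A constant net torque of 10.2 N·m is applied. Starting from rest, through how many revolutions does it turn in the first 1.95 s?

I = ½MR² = (1/2)(24.7)(0.549)² = 3.722 kg·m².
α = τ/I = 10.2/3.722 = 2.740 rad/s².
θ = ½αt² = ½(2.740)(1.95)² = 5.210 rad.
Revolutions = θ/(2π) = 0.8292.

≈ 0.829 revolutions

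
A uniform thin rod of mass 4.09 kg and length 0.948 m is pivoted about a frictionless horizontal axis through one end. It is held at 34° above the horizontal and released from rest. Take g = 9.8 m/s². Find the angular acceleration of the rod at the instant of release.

About the pivot, I = (1/3)ML² = (1/3)(4.09)(0.948)² = 1.225 kg·m².
The weight acts at the center, a distance L/2 = 0.4740 m from the pivot; τ = Mg(L/2) cos 34° = 15.75 N·m.
α = τ/I = 15.75/1.225 = 12.86 rad/s².

α ≈ 12.9 rad/s²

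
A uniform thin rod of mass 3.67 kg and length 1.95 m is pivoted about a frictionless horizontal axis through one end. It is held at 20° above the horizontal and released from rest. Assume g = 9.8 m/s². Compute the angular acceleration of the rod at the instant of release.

About the pivot, I = (1/3)ML² = (1/3)(3.67)(1.95)² = 4.652 kg·m².
The weight acts at the center, a distance L/2 = 0.9750 m from the pivot; τ = Mg(L/2) cos 20° = 32.95 N·m.
α = τ/I = 32.95/4.652 = 7.084 rad/s².

α ≈ 7.08 rad/s²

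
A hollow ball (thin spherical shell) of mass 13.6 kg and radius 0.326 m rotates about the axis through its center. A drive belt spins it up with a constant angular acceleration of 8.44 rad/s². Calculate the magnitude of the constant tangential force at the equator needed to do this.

I = (2/3)MR² = (2/3)(13.6)(0.326)² = 0.9636 kg·m².
The required torque is τ = Iα = (0.9636)(8.440) = 8.133 N·m.
A tangential force at the equator gives τ = FR, so F = τ/R = 8.133/0.326 = 24.95 N.

F ≈ 24.9 N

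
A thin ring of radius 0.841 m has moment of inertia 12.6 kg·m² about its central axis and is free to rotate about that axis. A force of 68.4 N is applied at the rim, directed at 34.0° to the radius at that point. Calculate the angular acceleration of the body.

Only the tangential component produces torque: τ = F R sinθ = (68.4)(0.841) sin 34.0° = 32.17 N·m.
From τ = Iα: α = 32.17/12.60 = 2.553 rad/s².

α ≈ 2.55 rad/s²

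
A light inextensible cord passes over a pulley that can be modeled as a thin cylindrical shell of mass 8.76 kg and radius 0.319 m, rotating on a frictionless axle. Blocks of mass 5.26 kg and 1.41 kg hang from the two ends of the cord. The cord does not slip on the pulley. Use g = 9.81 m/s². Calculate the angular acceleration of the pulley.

I = MR² = (8.76)(0.319)² = 0.8914 kg·m².
Heavier block: m₁g − T₁ = m₁a. Lighter block: T₂ − m₂g = m₂a.
Pulley: (T₁ − T₂)R = Iα = I(a/R), so T₁ − T₂ = (I/R²)a = 1·M_p a = 8.760·a.
Adding the three: (m₁ − m₂)g = (m₁ + m₂ + 8.760)a, so a = (5.26 − 1.41)(9.81)/(5.26 + 1.41 + 8.760) = 2.448 m/s².
α = a/R = 2.448/0.319 = 7.673 rad/s².

α ≈ 7.67 rad/s²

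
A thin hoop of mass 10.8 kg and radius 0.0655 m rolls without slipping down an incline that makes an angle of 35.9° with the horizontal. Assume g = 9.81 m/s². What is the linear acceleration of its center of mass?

Translation along the incline: Mg sinθ − f = Ma.
Rotation about the center: fR = Iα with I = MR². No-slip gives a = αR, so f = (I/R²)a = M a.
Substituting: Mg sinθ = (1 + 1.000)Ma, so a = g sinθ/(1 + 1.000) = (9.81) sin 35.9° / 2.000 = 2.876 m/s².

a ≈ 2.88 m/s²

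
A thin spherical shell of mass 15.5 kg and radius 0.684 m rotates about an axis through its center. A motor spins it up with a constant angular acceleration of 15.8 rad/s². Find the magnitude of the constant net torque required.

τ ≈ 76.4 N·m

I = (2/3)MR² = (2/3)(15.5)(0.684)² = 4.835 kg·m².
τ = Iα = (4.835)(15.80) = 76.39 N·m.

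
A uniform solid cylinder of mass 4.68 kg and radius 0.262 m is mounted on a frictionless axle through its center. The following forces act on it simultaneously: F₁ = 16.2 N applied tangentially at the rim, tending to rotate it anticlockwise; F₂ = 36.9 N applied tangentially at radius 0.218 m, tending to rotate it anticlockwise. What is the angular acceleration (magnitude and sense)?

α ≈ 76.5 rad/s², anticlockwise

I = ½MR² = (1/2)(4.68)(0.262)² = 0.1606 kg·m².
Taking anticlockwise as positive: τ₁ = +(16.2)(0.262) = +4.244 N·m; τ₂ = +(36.9)(0.218) = +8.044 N·m.
Net torque τ = 12.29 N·m.
α = τ/I = 12.29/0.1606 = 76.50 rad/s².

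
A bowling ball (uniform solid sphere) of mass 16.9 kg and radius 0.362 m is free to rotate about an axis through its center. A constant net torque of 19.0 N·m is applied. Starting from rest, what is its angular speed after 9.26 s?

ω ≈ 199 rad/s

I = (2/5)MR² = (2/5)(16.9)(0.362)² = 0.8859 kg·m².
α = τ/I = 19.0/0.8859 = 21.45 rad/s².
ω = ω₀ + αt = 0 + (21.45)(9.26) = 198.6 rad/s.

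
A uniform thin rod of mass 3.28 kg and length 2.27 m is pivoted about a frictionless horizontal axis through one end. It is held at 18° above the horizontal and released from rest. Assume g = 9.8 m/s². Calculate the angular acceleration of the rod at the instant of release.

About the pivot, I = (1/3)ML² = (1/3)(3.28)(2.27)² = 5.634 kg·m².
The weight acts at the center, a distance L/2 = 1.135 m from the pivot; τ = Mg(L/2) cos 18° = 34.70 N·m.
α = τ/I = 34.70/5.634 = 6.159 rad/s².

α ≈ 6.16 rad/s²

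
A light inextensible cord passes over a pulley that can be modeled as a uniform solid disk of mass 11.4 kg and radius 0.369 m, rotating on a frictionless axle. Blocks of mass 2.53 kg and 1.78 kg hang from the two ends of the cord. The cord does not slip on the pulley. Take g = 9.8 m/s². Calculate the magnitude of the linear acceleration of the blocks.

I = ½MR² = (1/2)(11.4)(0.369)² = 0.7761 kg·m².
Heavier block: m₁g − T₁ = m₁a. Lighter block: T₂ − m₂g = m₂a.
Pulley: (T₁ − T₂)R = Iα = I(a/R), so T₁ − T₂ = (I/R²)a = (1/2)M_p a = 5.700·a.
Adding the three: (m₁ − m₂)g = (m₁ + m₂ + 5.700)a, so a = (2.53 − 1.78)(9.8)/(2.53 + 1.78 + 5.700) = 0.7343 m/s².

a ≈ 0.734 m/s²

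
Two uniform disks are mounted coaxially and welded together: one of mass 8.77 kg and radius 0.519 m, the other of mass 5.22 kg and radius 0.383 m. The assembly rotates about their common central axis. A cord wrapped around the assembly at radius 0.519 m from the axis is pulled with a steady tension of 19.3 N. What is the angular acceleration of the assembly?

α ≈ 6.40 rad/s²

I = ½M₁R₁² + ½M₂R₂² = ½(8.77)(0.519)² + ½(5.22)(0.383)² = 1.564 kg·m².
τ = F r = (19.3)(0.519) = 10.02 N·m.
α = τ/I = 10.02/1.564 = 6.405 rad/s².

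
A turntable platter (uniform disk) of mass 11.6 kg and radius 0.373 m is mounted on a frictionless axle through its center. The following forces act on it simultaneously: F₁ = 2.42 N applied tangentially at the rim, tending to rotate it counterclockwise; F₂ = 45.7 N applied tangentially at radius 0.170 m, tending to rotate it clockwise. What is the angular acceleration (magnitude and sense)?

I = ½MR² = (1/2)(11.6)(0.373)² = 0.8069 kg·m².
Taking counterclockwise as positive: τ₁ = +(2.42)(0.373) = +0.9027 N·m; τ₂ = −(45.7)(0.170) = −7.769 N·m.
Net torque τ = -6.866 N·m.
α = τ/I = -6.866/0.8069 = -8.509 rad/s².

α ≈ 8.51 rad/s², clockwise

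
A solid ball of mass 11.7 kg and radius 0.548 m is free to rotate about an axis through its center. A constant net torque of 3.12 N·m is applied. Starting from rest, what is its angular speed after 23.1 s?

ω ≈ 51.3 rad/s

I = (2/5)MR² = (2/5)(11.7)(0.548)² = 1.405 kg·m².
α = τ/I = 3.12/1.405 = 2.220 rad/s².
ω = ω₀ + αt = 0 + (2.220)(23.1) = 51.28 rad/s.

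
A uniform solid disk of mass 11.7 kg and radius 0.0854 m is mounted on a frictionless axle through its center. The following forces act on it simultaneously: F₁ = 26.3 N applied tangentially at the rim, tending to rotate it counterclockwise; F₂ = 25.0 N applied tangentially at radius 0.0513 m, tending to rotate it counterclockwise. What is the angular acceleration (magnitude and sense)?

α ≈ 82.7 rad/s², counterclockwise

I = ½MR² = (1/2)(11.7)(0.0854)² = 0.04266 kg·m².
Taking counterclockwise as positive: τ₁ = +(26.3)(0.0854) = +2.246 N·m; τ₂ = +(25.0)(0.0513) = +1.282 N·m.
Net torque τ = 3.529 N·m.
α = τ/I = 3.529/0.04266 = 82.70 rad/s².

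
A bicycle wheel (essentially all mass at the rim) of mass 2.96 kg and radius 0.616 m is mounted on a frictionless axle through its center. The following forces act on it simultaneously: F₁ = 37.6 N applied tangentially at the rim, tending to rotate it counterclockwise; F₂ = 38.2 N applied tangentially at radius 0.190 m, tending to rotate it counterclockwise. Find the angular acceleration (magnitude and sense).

I = MR² = (2.96)(0.616)² = 1.123 kg·m².
Taking counterclockwise as positive: τ₁ = +(37.6)(0.616) = +23.16 N·m; τ₂ = +(38.2)(0.190) = +7.258 N·m.
Net torque τ = 30.42 N·m.
α = τ/I = 30.42/1.123 = 27.08 rad/s².

α ≈ 27.1 rad/s², counterclockwise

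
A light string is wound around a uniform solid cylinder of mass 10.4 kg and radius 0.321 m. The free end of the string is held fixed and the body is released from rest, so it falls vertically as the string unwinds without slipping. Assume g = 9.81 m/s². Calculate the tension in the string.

Translation: Mg − T = Ma. Rotation about the center: TR = Iα with I = ½MR².
With a = αR: T = (I/R²)a = (1/2)M a, so Mg = (1 + 0.5000)Ma.
a = g/(1 + 0.5000) = 9.81/1.500 = 6.540 m/s².
T = 0.5000·M·a = (0.5000)(10.4)(6.540) = 34.01 N.

T ≈ 34.0 N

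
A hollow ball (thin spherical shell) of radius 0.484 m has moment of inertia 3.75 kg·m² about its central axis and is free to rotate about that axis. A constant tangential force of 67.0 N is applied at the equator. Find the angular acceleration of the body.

τ = F R = (67.0)(0.484) = 32.43 N·m.
Newton's second law for rotation, τ = Iα, gives α = τ/I = 32.43/3.750 = 8.647 rad/s².

α ≈ 8.65 rad/s²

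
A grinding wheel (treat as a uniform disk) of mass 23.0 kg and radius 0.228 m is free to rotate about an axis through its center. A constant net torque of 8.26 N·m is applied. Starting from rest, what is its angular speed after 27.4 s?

ω ≈ 379 rad/s

I = ½MR² = (1/2)(23.0)(0.228)² = 0.5978 kg·m².
α = τ/I = 8.26/0.5978 = 13.82 rad/s².
ω = ω₀ + αt = 0 + (13.82)(27.4) = 378.6 rad/s.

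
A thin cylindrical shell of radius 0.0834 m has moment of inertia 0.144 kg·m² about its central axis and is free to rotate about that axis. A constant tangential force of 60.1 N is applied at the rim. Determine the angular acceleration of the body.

τ = F R = (60.1)(0.0834) = 5.012 N·m.
Newton's second law for rotation, τ = Iα, gives α = τ/I = 5.012/0.1440 = 34.81 rad/s².

α ≈ 34.8 rad/s²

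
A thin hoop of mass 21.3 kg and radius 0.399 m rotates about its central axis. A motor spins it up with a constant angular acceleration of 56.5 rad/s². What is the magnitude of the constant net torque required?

I = MR² = (21.3)(0.399)² = 3.391 kg·m².
τ = Iα = (3.391)(56.50) = 191.6 N·m.

τ ≈ 192 N·m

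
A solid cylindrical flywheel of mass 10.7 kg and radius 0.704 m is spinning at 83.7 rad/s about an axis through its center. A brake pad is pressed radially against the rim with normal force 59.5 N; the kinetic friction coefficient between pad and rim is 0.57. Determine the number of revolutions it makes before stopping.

≈ 61.9 revolutions

I = ½MR² = (1/2)(10.7)(0.704)² = 2.652 kg·m².
Friction force f = μN = (0.57)(59.5) = 33.91 N at the rim; torque magnitude τ = fR = 23.88 N·m, opposing ω.
|α| = τ/I = 23.88/2.652 = 9.005 rad/s² (deceleration).
ω² = ω₀² − 2|α|θ with ω = 0 ⇒ θ = ω₀²/(2|α|) = 389.0 rad = 61.91 rev.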